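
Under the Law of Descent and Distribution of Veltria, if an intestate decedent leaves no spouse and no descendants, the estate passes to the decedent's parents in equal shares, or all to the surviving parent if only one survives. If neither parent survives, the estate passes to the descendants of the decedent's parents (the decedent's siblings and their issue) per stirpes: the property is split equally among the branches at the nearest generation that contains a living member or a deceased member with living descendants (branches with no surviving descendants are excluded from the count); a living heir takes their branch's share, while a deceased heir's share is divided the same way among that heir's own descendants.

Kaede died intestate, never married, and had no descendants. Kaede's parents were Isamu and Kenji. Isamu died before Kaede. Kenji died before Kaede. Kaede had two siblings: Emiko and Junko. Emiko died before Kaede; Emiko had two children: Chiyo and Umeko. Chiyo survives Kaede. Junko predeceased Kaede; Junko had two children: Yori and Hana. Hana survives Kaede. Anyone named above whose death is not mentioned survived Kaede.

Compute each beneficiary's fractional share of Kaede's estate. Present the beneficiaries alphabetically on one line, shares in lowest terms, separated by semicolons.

Neither parent survives and there are no descendants, so the estate passes to Kaede's siblings and their issue per stirpes.
The estate is divided into 2 equal shares of 1/2 among Emiko, Junko.
Emiko predeceased; the 1/2 allotted to Emiko's branch passes to Emiko's issue by representation.
The 1/2 is divided into 2 equal shares of 1/4 among Chiyo, Umeko.
Chiyo is living and takes 1/4.
Umeko is living and takes 1/4.
Junko predeceased; the 1/2 allotted to Junko's branch passes to Junko's issue by representation.
The 1/2 is divided into 2 equal shares of 1/4 among Yori, Hana.
Yori is living and takes 1/4.
Hana is living and takes 1/4.

Chiyo 1/4; Hana 1/4; Umeko 1/4; Yori 1/4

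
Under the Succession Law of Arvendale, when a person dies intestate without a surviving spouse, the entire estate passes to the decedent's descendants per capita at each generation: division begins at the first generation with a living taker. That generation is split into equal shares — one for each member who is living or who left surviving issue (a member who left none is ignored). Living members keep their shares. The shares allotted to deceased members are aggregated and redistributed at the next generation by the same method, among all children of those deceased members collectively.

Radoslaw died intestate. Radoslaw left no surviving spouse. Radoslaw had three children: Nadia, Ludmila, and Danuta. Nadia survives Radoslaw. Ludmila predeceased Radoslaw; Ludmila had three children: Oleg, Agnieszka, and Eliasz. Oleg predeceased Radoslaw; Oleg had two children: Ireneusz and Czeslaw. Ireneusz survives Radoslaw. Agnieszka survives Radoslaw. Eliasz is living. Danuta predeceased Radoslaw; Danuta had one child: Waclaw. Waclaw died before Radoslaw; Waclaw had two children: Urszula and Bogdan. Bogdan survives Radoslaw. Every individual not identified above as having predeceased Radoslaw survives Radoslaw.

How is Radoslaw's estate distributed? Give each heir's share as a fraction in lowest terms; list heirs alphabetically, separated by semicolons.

There is no surviving spouse, so the entire estate passes to Radoslaw's descendants per capita at each generation.
At generation 1 (Nadia, Ludmila, Danuta) there are 3 shares of (1)/3 = 1/3 each.
Living: Nadia — each takes 1/3.
Deceased: Ludmila and Danuta. Their combined 2/3 is pooled and carried to generation 2.
At generation 2 (Oleg, Agnieszka, Eliasz, Waclaw) there are 4 shares of (2/3)/4 = 1/6 each.
Living: Agnieszka and Eliasz — each takes 1/6.
Deceased: Oleg and Waclaw. Their combined 1/3 is pooled and carried to generation 3.
At generation 3 (Ireneusz, Czeslaw, Urszula, Bogdan) there are 4 shares of (1/3)/4 = 1/12 each.
Living: Ireneusz, Czeslaw, Urszula, and Bogdan — each takes 1/12.

Agnieszka 1/6; Bogdan 1/12; Czeslaw 1/12; Eliasz 1/6; Ireneusz 1/12; Nadia 1/3; Urszula 1/12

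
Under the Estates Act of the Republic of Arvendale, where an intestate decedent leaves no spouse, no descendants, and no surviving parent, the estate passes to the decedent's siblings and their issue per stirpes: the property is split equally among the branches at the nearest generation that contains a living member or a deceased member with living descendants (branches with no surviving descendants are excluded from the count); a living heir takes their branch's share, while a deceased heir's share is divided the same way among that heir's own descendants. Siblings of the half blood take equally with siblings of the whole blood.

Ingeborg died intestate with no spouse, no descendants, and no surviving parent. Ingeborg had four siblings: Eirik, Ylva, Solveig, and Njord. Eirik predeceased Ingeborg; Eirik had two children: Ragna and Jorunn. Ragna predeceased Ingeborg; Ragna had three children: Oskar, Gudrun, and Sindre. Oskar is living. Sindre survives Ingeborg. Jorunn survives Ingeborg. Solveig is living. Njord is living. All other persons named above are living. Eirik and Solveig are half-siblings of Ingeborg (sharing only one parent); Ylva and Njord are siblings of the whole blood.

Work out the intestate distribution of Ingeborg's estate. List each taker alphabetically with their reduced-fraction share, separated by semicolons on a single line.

No spouse, descendants, or parent survives, so the estate passes to Ingeborg's siblings per stirpes.
Half-blood and whole-blood siblings take equally under the stated rule.
The estate is divided into 4 equal shares of 1/4 among Eirik, Ylva, Solveig, Njord.
Eirik predeceased; the 1/4 allotted to Eirik's branch passes to Eirik's issue by representation.
The 1/4 is divided into 2 equal shares of 1/8 among Ragna, Jorunn.
Ragna predeceased; the 1/8 allotted to Ragna's branch passes to Ragna's issue by representation.
The 1/8 is divided into 3 equal shares of 1/24 among Oskar, Gudrun, Sindre.
Oskar is living and takes 1/24.
Gudrun is living and takes 1/24.
Sindre is living and takes 1/24.
Jorunn is living and takes 1/8.
Ylva is living and takes 1/4.
Solveig is living and takes 1/4.
Njord is living and takes 1/4.

Gudrun 1/24; Jorunn 1/8; Njord 1/4; Oskar 1/24; Sindre 1/24; Solveig 1/4; Ylva 1/4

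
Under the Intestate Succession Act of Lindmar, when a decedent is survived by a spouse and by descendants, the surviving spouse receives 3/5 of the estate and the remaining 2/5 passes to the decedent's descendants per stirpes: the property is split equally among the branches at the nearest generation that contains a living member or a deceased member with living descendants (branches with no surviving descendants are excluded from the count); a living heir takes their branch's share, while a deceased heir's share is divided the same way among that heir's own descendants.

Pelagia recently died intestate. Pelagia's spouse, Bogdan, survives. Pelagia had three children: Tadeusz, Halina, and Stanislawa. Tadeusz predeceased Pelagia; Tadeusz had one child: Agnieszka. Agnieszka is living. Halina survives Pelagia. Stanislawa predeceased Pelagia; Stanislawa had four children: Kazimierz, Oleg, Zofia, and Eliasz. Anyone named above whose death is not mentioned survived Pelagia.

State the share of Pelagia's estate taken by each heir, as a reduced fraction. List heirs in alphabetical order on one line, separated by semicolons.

Bogdan, as surviving spouse, takes 3/5.
The remaining 2/5 passes to Pelagia's descendants per stirpes.
The 2/5 is divided into 3 equal shares of 2/15 among Tadeusz, Halina, Stanislawa.
Tadeusz predeceased; the 2/15 allotted to Tadeusz's branch passes to Tadeusz's issue by representation.
Agnieszka is the sole taker at this level and receives the full 2/15.
Halina is living and takes 2/15.
Stanislawa predeceased; the 2/15 allotted to Stanislawa's branch passes to Stanislawa's issue by representation.
The 2/15 is divided into 4 equal shares of 1/30 among Kazimierz, Oleg, Zofia, Eliasz.
Kazimierz is living and takes 1/30.
Oleg is living and takes 1/30.
Zofia is living and takes 1/30.
Eliasz is living and takes 1/30.

Agnieszka 2/15; Bogdan 3/5; Eliasz 1/30; Halina 2/15; Kazimierz 1/30; Oleg 1/30; Zofia 1/30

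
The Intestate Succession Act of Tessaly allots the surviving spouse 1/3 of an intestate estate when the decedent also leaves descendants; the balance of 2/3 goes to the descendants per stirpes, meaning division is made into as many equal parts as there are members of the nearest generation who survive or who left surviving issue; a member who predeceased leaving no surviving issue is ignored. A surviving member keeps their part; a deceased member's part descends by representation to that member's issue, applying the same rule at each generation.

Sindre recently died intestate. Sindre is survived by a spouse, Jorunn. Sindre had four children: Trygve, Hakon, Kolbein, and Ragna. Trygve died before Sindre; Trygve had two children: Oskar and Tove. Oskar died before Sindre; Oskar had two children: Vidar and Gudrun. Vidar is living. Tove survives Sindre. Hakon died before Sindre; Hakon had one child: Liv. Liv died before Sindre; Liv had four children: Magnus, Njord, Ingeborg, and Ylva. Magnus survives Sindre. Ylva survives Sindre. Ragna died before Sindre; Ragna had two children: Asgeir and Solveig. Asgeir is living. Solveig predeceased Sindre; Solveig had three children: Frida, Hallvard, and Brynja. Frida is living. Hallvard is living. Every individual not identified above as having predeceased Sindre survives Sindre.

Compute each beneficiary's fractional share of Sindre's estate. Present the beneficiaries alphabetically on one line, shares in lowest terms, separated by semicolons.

Jorunn, as surviving spouse, takes 1/3.
The remaining 2/3 passes to Sindre's descendants per stirpes.
The 2/3 is divided into 4 equal shares of 1/6 among Trygve, Hakon, Kolbein, Ragna.
Trygve predeceased; the 1/6 allotted to Trygve's branch passes to Trygve's issue by representation.
The 1/6 is divided into 2 equal shares of 1/12 among Oskar, Tove.
Oskar predeceased; the 1/12 allotted to Oskar's branch passes to Oskar's issue by representation.
The 1/12 is divided into 2 equal shares of 1/24 among Vidar, Gudrun.
Vidar is living and takes 1/24.
Gudrun is living and takes 1/24.
Tove is living and takes 1/12.
Hakon predeceased; the 1/6 allotted to Hakon's branch passes to Hakon's issue by representation.
Liv's line is the sole branch at this level, so the full 1/6 passes to Liv's issue by representation.
The 1/6 is divided into 4 equal shares of 1/24 among Magnus, Njord, Ingeborg, Ylva.
Magnus is living and takes 1/24.
Njord is living and takes 1/24.
Ingeborg is living and takes 1/24.
Ylva is living and takes 1/24.
Kolbein is living and takes 1/6.
Ragna predeceased; the 1/6 allotted to Ragna's branch passes to Ragna's issue by representation.
The 1/6 is divided into 2 equal shares of 1/12 among Asgeir, Solveig.
Asgeir is living and takes 1/12.
Solveig predeceased; the 1/12 allotted to Solveig's branch passes to Solveig's issue by representation.
The 1/12 is divided into 3 equal shares of 1/36 among Frida, Hallvard, Brynja.
Frida is living and takes 1/36.
Hallvard is living and takes 1/36.
Brynja is living and takes 1/36.

Asgeir 1/12; Brynja 1/36; Frida 1/36; Gudrun 1/24; Hallvard 1/36; Ingeborg 1/24; Jorunn 1/3; Kolbein 1/6; Magnus 1/24; Njord 1/24; Tove 1/12; Vidar 1/24; Ylva 1/24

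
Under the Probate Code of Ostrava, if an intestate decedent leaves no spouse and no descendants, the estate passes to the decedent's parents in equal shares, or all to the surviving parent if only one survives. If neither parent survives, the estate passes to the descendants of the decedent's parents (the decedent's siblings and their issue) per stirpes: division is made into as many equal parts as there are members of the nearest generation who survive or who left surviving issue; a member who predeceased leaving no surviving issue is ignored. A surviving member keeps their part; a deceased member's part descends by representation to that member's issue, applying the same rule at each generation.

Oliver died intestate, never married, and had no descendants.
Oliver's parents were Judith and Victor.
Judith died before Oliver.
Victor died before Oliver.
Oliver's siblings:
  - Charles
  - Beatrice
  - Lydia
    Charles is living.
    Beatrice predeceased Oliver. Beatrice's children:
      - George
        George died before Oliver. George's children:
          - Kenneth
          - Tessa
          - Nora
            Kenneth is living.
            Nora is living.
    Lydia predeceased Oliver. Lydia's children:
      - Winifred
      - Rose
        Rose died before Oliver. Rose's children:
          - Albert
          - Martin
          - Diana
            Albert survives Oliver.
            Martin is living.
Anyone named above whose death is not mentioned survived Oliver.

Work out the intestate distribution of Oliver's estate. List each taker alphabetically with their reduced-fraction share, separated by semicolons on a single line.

Albert 1/18; Charles 1/3; Diana 1/18; Kenneth 1/9; Martin 1/18; Nora 1/9; Tessa 1/9; Winifred 1/6

Neither parent survives and there are no descendants, so the estate passes to Oliver's siblings and their issue per stirpes.
The estate is divided into 3 equal shares of 1/3 among Charles, Beatrice, Lydia.
Charles is living and takes 1/3.
Beatrice predeceased; the 1/3 allotted to Beatrice's branch passes to Beatrice's issue by representation.
George's line is the sole branch at this level, so the full 1/3 passes to George's issue by representation.
The 1/3 is divided into 3 equal shares of 1/9 among Kenneth, Tessa, Nora.
Kenneth is living and takes 1/9.
Tessa is living and takes 1/9.
Nora is living and takes 1/9.
Lydia predeceased; the 1/3 allotted to Lydia's branch passes to Lydia's issue by representation.
The 1/3 is divided into 2 equal shares of 1/6 among Winifred, Rose.
Winifred is living and takes 1/6.
Rose predeceased; the 1/6 allotted to Rose's branch passes to Rose's issue by representation.
The 1/6 is divided into 3 equal shares of 1/18 among Albert, Martin, Diana.
Albert is living and takes 1/18.
Martin is living and takes 1/18.
Diana is living and takes 1/18.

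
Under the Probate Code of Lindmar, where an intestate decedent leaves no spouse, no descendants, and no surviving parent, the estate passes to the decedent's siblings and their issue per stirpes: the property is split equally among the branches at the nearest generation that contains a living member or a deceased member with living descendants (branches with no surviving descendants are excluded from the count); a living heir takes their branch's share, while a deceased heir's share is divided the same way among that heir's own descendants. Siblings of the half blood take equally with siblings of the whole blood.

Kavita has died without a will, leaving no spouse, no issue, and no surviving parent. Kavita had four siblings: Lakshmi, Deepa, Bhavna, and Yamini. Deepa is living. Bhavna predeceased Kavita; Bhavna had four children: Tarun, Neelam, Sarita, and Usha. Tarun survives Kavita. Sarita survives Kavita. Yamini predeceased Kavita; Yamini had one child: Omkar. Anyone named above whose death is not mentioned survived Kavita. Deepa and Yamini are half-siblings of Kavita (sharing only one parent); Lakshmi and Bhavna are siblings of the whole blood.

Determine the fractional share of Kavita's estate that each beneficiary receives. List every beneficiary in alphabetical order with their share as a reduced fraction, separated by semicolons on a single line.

No spouse, descendants, or parent survives, so the estate passes to Kavita's siblings per stirpes.
Half-blood and whole-blood siblings take equally under the stated rule.
The estate is divided into 4 equal shares of 1/4 among Lakshmi, Deepa, Bhavna, Yamini.
Lakshmi is living and takes 1/4.
Deepa is living and takes 1/4.
Bhavna predeceased; the 1/4 allotted to Bhavna's branch passes to Bhavna's issue by representation.
The 1/4 is divided into 4 equal shares of 1/16 among Tarun, Neelam, Sarita, Usha.
Tarun is living and takes 1/16.
Neelam is living and takes 1/16.
Sarita is living and takes 1/16.
Usha is living and takes 1/16.
Yamini predeceased; the 1/4 allotted to Yamini's branch passes to Yamini's issue by representation.
Omkar is the sole taker at this level and receives the full 1/4.

Deepa 1/4; Lakshmi 1/4; Neelam 1/16; Omkar 1/4; Sarita 1/16; Tarun 1/16; Usha 1/16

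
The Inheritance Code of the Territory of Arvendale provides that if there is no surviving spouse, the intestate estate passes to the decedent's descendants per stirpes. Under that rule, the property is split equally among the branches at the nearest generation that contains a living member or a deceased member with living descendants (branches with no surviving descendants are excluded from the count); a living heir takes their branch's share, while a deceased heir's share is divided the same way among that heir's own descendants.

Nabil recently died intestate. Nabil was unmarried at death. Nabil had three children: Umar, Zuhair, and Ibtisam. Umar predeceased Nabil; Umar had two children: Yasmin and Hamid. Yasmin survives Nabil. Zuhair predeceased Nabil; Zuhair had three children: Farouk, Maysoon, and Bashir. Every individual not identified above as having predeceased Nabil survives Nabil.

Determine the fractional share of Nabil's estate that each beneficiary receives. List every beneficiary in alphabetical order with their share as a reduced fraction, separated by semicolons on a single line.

There is no surviving spouse, so the entire estate passes to Nabil's descendants per stirpes.
The estate is divided into 3 equal shares of 1/3 among Umar, Zuhair, Ibtisam.
Umar predeceased; the 1/3 allotted to Umar's branch passes to Umar's issue by representation.
The 1/3 is divided into 2 equal shares of 1/6 among Yasmin, Hamid.
Yasmin is living and takes 1/6.
Hamid is living and takes 1/6.
Zuhair predeceased; the 1/3 allotted to Zuhair's branch passes to Zuhair's issue by representation.
The 1/3 is divided into 3 equal shares of 1/9 among Farouk, Maysoon, Bashir.
Farouk is living and takes 1/9.
Maysoon is living and takes 1/9.
Bashir is living and takes 1/9.
Ibtisam is living and takes 1/3.

Bashir 1/9; Farouk 1/9; Hamid 1/6; Ibtisam 1/3; Maysoon 1/9; Yasmin 1/6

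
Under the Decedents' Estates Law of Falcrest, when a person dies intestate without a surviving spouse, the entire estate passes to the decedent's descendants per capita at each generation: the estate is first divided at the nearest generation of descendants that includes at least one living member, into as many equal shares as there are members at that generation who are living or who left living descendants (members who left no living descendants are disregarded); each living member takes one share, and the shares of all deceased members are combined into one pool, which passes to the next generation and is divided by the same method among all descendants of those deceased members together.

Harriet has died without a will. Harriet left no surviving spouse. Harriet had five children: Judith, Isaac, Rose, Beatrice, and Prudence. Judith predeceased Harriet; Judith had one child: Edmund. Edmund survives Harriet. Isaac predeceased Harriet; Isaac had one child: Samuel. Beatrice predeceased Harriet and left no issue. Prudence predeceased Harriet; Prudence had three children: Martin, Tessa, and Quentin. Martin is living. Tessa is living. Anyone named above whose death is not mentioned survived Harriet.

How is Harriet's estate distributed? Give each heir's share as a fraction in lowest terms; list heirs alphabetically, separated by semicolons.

Edmund 3/20; Martin 3/20; Quentin 3/20; Rose 1/4; Samuel 3/20; Tessa 3/20

There is no surviving spouse, so the entire estate passes to Harriet's descendants per capita at each generation.
At generation 1 (Judith, Isaac, Rose, Prudence) there are 4 shares of (1)/4 = 1/4 each.
Living: Rose — each takes 1/4.
Deceased: Judith, Isaac, and Prudence. Their combined 3/4 is pooled and carried to generation 2.
At generation 2 (Edmund, Samuel, Martin, Tessa, Quentin) there are 5 shares of (3/4)/5 = 3/20 each.
Living: Edmund, Samuel, Martin, Tessa, and Quentin — each takes 3/20.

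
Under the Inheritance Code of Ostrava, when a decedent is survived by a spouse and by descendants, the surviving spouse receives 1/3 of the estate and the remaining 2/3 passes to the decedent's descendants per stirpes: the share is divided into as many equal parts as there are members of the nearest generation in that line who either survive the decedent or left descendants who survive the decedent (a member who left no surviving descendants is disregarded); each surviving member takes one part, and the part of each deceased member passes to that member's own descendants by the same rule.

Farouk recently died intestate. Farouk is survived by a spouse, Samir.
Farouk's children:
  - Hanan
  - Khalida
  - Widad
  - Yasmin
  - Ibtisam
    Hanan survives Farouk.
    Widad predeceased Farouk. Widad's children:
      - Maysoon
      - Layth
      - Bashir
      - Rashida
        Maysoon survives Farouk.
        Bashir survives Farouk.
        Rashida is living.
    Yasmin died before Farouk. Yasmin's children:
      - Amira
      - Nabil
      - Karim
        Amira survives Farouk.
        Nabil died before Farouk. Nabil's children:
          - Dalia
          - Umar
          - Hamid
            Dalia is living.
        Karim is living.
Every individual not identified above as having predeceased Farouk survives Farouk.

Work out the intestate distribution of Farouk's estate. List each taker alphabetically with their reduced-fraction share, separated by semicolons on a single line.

Amira 2/45; Bashir 1/30; Dalia 2/135; Hamid 2/135; Hanan 2/15; Ibtisam 2/15; Karim 2/45; Khalida 2/15; Layth 1/30; Maysoon 1/30; Rashida 1/30; Samir 1/3; Umar 2/135

Samir, as surviving spouse, takes 1/3.
The remaining 2/3 passes to Farouk's descendants per stirpes.
The 2/3 is divided into 5 equal shares of 2/15 among Hanan, Khalida, Widad, Yasmin, Ibtisam.
Hanan is living and takes 2/15.
Khalida is living and takes 2/15.
Widad predeceased; the 2/15 allotted to Widad's branch passes to Widad's issue by representation.
The 2/15 is divided into 4 equal shares of 1/30 among Maysoon, Layth, Bashir, Rashida.
Maysoon is living and takes 1/30.
Layth is living and takes 1/30.
Bashir is living and takes 1/30.
Rashida is living and takes 1/30.
Yasmin predeceased; the 2/15 allotted to Yasmin's branch passes to Yasmin's issue by representation.
The 2/15 is divided into 3 equal shares of 2/45 among Amira, Nabil, Karim.
Amira is living and takes 2/45.
Nabil predeceased; the 2/45 allotted to Nabil's branch passes to Nabil's issue by representation.
The 2/45 is divided into 3 equal shares of 2/135 among Dalia, Umar, Hamid.
Dalia is living and takes 2/135.
Umar is living and takes 2/135.
Hamid is living and takes 2/135.
Karim is living and takes 2/45.
Ibtisam is living and takes 2/15.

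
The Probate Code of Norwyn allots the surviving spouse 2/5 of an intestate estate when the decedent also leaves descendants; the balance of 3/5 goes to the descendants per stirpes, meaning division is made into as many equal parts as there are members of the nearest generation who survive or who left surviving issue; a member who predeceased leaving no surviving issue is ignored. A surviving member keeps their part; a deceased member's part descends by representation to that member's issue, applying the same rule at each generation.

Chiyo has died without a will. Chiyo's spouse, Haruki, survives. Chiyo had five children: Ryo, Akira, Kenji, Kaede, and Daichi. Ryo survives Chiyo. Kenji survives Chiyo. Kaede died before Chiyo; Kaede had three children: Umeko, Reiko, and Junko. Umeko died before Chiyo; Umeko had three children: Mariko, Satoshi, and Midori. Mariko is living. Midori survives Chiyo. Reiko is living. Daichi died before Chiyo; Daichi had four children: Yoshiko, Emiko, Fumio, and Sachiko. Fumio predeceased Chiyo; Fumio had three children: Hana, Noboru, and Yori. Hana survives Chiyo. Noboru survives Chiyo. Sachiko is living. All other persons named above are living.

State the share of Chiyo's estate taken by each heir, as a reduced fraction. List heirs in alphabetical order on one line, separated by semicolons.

Akira 3/25; Emiko 3/100; Hana 1/100; Haruki 2/5; Junko 1/25; Kenji 3/25; Mariko 1/75; Midori 1/75; Noboru 1/100; Reiko 1/25; Ryo 3/25; Sachiko 3/100; Satoshi 1/75; Yori 1/100; Yoshiko 3/100

Haruki, as surviving spouse, takes 2/5.
The remaining 3/5 passes to Chiyo's descendants per stirpes.
The 3/5 is divided into 5 equal shares of 3/25 among Ryo, Akira, Kenji, Kaede, Daichi.
Ryo is living and takes 3/25.
Akira is living and takes 3/25.
Kenji is living and takes 3/25.
Kaede predeceased; the 3/25 allotted to Kaede's branch passes to Kaede's issue by representation.
The 3/25 is divided into 3 equal shares of 1/25 among Umeko, Reiko, Junko.
Umeko predeceased; the 1/25 allotted to Umeko's branch passes to Umeko's issue by representation.
The 1/25 is divided into 3 equal shares of 1/75 among Mariko, Satoshi, Midori.
Mariko is living and takes 1/75.
Satoshi is living and takes 1/75.
Midori is living and takes 1/75.
Reiko is living and takes 1/25.
Junko is living and takes 1/25.
Daichi predeceased; the 3/25 allotted to Daichi's branch passes to Daichi's issue by representation.
The 3/25 is divided into 4 equal shares of 3/100 among Yoshiko, Emiko, Fumio, Sachiko.
Yoshiko is living and takes 3/100.
Emiko is living and takes 3/100.
Fumio predeceased; the 3/100 allotted to Fumio's branch passes to Fumio's issue by representation.
The 3/100 is divided into 3 equal shares of 1/100 among Hana, Noboru, Yori.
Hana is living and takes 1/100.
Noboru is living and takes 1/100.
Yori is living and takes 1/100.
Sachiko is living and takes 3/100.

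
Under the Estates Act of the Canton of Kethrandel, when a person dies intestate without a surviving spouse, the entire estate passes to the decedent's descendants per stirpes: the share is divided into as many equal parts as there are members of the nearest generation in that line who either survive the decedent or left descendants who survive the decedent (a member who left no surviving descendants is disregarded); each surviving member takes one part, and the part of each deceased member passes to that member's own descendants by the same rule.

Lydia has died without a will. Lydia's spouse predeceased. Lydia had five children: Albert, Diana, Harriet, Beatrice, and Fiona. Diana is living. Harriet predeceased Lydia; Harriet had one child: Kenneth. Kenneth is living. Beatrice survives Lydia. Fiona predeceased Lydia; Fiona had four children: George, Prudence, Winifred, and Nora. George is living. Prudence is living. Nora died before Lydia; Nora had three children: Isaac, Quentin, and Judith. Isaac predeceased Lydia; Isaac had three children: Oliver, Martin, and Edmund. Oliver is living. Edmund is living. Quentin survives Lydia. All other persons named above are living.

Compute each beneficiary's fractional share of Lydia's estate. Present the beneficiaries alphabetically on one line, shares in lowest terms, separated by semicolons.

Albert 1/5; Beatrice 1/5; Diana 1/5; Edmund 1/180; George 1/20; Judith 1/60; Kenneth 1/5; Martin 1/180; Oliver 1/180; Prudence 1/20; Quentin 1/60; Winifred 1/20

There is no surviving spouse, so the entire estate passes to Lydia's descendants per stirpes.
The estate is divided into 5 equal shares of 1/5 among Albert, Diana, Harriet, Beatrice, Fiona.
Albert is living and takes 1/5.
Diana is living and takes 1/5.
Harriet predeceased; the 1/5 allotted to Harriet's branch passes to Harriet's issue by representation.
Kenneth is the sole taker at this level and receives the full 1/5.
Beatrice is living and takes 1/5.
Fiona predeceased; the 1/5 allotted to Fiona's branch passes to Fiona's issue by representation.
The 1/5 is divided into 4 equal shares of 1/20 among George, Prudence, Winifred, Nora.
George is living and takes 1/20.
Prudence is living and takes 1/20.
Winifred is living and takes 1/20.
Nora predeceased; the 1/20 allotted to Nora's branch passes to Nora's issue by representation.
The 1/20 is divided into 3 equal shares of 1/60 among Isaac, Quentin, Judith.
Isaac predeceased; the 1/60 allotted to Isaac's branch passes to Isaac's issue by representation.
The 1/60 is divided into 3 equal shares of 1/180 among Oliver, Martin, Edmund.
Oliver is living and takes 1/180.
Martin is living and takes 1/180.
Edmund is living and takes 1/180.
Quentin is living and takes 1/60.
Judith is living and takes 1/60.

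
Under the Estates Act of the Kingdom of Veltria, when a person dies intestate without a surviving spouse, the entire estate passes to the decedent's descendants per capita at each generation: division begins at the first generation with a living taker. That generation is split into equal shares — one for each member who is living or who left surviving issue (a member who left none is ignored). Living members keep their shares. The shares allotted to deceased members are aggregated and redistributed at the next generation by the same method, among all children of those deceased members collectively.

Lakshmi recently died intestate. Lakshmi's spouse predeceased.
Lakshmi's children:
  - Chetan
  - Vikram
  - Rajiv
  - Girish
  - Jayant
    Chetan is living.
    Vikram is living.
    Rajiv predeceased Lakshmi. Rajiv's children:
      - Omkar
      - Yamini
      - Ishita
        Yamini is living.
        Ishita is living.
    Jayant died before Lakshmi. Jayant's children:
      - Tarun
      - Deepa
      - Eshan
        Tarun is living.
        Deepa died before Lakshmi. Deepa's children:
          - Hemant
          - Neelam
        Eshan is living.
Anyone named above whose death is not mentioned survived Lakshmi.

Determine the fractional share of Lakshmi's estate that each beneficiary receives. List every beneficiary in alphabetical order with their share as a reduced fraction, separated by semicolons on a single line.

Chetan 1/5; Eshan 1/15; Girish 1/5; Hemant 1/30; Ishita 1/15; Neelam 1/30; Omkar 1/15; Tarun 1/15; Vikram 1/5; Yamini 1/15

There is no surviving spouse, so the entire estate passes to Lakshmi's descendants per capita at each generation.
At generation 1 (Chetan, Vikram, Rajiv, Girish, Jayant) there are 5 shares of (1)/5 = 1/5 each.
Living: Chetan, Vikram, and Girish — each takes 1/5.
Deceased: Rajiv and Jayant. Their combined 2/5 is pooled and carried to generation 2.
At generation 2 (Omkar, Yamini, Ishita, Tarun, Deepa, Eshan) there are 6 shares of (2/5)/6 = 1/15 each.
Living: Omkar, Yamini, Ishita, Tarun, and Eshan — each takes 1/15.
Deceased: Deepa. That 1/15 share is carried to generation 3.
At generation 3 (Hemant, Neelam) there are 2 shares of (1/15)/2 = 1/30 each.
Living: Hemant and Neelam — each takes 1/30.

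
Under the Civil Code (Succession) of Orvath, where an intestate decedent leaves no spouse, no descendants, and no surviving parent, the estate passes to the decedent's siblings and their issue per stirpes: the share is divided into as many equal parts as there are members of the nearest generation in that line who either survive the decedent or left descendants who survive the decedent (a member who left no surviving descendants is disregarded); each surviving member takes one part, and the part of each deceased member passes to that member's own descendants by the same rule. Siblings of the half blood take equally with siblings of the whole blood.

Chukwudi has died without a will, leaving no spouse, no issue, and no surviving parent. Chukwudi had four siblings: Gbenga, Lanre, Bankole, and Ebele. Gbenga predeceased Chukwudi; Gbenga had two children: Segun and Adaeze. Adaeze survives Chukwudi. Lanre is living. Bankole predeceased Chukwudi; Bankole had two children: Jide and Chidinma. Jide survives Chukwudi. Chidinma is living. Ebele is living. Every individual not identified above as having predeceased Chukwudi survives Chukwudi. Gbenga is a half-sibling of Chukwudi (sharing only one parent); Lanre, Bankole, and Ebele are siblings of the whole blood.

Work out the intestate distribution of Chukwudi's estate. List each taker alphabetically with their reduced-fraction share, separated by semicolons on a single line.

No spouse, descendants, or parent survives, so the estate passes to Chukwudi's siblings per stirpes.
Half-blood and whole-blood siblings take equally under the stated rule.
The estate is divided into 4 equal shares of 1/4 among Gbenga, Lanre, Bankole, Ebele.
Gbenga predeceased; the 1/4 allotted to Gbenga's branch passes to Gbenga's issue by representation.
The 1/4 is divided into 2 equal shares of 1/8 among Segun, Adaeze.
Segun is living and takes 1/8.
Adaeze is living and takes 1/8.
Lanre is living and takes 1/4.
Bankole predeceased; the 1/4 allotted to Bankole's branch passes to Bankole's issue by representation.
The 1/4 is divided into 2 equal shares of 1/8 among Jide, Chidinma.
Jide is living and takes 1/8.
Chidinma is living and takes 1/8.
Ebele is living and takes 1/4.

Adaeze 1/8; Chidinma 1/8; Ebele 1/4; Jide 1/8; Lanre 1/4; Segun 1/8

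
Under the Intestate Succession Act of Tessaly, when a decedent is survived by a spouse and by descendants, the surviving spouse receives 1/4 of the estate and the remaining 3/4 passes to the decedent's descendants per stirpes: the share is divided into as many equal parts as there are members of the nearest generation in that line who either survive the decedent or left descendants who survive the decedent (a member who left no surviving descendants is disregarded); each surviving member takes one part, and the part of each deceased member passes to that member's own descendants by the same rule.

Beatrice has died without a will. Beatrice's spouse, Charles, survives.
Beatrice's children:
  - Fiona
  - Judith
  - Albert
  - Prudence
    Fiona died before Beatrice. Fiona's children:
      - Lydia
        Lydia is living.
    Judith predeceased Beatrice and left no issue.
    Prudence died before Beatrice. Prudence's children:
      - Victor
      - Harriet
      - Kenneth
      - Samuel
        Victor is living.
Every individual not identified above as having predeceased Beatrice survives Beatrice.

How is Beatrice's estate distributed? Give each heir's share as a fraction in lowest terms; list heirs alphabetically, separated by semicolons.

Albert 1/4; Charles 1/4; Harriet 1/16; Kenneth 1/16; Lydia 1/4; Samuel 1/16; Victor 1/16

Charles, as surviving spouse, takes 1/4.
The remaining 3/4 passes to Beatrice's descendants per stirpes.
Judith left no surviving issue, so that branch lapses and is disregarded.
The 3/4 is divided into 3 equal shares of 1/4 among Fiona, Albert, Prudence.
Fiona predeceased; the 1/4 allotted to Fiona's branch passes to Fiona's issue by representation.
Lydia is the sole taker at this level and receives the full 1/4.
Albert is living and takes 1/4.
Prudence predeceased; the 1/4 allotted to Prudence's branch passes to Prudence's issue by representation.
The 1/4 is divided into 4 equal shares of 1/16 among Victor, Harriet, Kenneth, Samuel.
Victor is living and takes 1/16.
Harriet is living and takes 1/16.
Kenneth is living and takes 1/16.
Samuel is living and takes 1/16.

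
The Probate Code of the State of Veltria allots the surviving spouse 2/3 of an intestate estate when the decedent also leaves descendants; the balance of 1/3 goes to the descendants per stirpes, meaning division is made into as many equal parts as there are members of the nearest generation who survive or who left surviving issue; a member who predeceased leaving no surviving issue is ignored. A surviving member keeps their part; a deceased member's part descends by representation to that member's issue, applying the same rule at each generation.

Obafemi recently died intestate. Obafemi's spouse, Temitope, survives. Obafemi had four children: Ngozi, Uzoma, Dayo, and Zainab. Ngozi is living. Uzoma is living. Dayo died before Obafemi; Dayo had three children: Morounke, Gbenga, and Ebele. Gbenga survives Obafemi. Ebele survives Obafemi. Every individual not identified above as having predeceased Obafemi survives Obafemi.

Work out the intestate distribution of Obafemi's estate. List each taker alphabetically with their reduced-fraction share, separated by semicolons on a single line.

Ebele 1/36; Gbenga 1/36; Morounke 1/36; Ngozi 1/12; Temitope 2/3; Uzoma 1/12; Zainab 1/12

Temitope, as surviving spouse, takes 2/3.
The remaining 1/3 passes to Obafemi's descendants per stirpes.
The 1/3 is divided into 4 equal shares of 1/12 among Ngozi, Uzoma, Dayo, Zainab.
Ngozi is living and takes 1/12.
Uzoma is living and takes 1/12.
Dayo predeceased; the 1/12 allotted to Dayo's branch passes to Dayo's issue by representation.
The 1/12 is divided into 3 equal shares of 1/36 among Morounke, Gbenga, Ebele.
Morounke is living and takes 1/36.
Gbenga is living and takes 1/36.
Ebele is living and takes 1/36.
Zainab is living and takes 1/12.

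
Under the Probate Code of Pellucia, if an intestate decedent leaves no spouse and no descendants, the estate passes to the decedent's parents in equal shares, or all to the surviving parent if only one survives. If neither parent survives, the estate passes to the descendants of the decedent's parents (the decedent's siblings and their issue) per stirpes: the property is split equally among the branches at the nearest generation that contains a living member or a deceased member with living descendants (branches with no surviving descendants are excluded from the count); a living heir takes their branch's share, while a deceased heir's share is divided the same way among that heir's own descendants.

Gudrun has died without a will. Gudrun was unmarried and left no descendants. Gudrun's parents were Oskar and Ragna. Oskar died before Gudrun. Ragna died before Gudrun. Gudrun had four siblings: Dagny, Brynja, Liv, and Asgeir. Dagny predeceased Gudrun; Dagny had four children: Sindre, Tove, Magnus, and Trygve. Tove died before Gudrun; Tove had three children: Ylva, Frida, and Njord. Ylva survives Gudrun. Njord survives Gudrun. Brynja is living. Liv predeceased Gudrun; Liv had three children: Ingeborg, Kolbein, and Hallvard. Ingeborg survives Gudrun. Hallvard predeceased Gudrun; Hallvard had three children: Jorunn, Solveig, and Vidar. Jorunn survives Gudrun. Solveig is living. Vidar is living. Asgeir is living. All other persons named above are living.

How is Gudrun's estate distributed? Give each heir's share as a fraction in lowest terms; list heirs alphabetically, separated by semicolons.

Neither parent survives and there are no descendants, so the estate passes to Gudrun's siblings and their issue per stirpes.
The estate is divided into 4 equal shares of 1/4 among Dagny, Brynja, Liv, Asgeir.
Dagny predeceased; the 1/4 allotted to Dagny's branch passes to Dagny's issue by representation.
The 1/4 is divided into 4 equal shares of 1/16 among Sindre, Tove, Magnus, Trygve.
Sindre is living and takes 1/16.
Tove predeceased; the 1/16 allotted to Tove's branch passes to Tove's issue by representation.
The 1/16 is divided into 3 equal shares of 1/48 among Ylva, Frida, Njord.
Ylva is living and takes 1/48.
Frida is living and takes 1/48.
Njord is living and takes 1/48.
Magnus is living and takes 1/16.
Trygve is living and takes 1/16.
Brynja is living and takes 1/4.
Liv predeceased; the 1/4 allotted to Liv's branch passes to Liv's issue by representation.
The 1/4 is divided into 3 equal shares of 1/12 among Ingeborg, Kolbein, Hallvard.
Ingeborg is living and takes 1/12.
Kolbein is living and takes 1/12.
Hallvard predeceased; the 1/12 allotted to Hallvard's branch passes to Hallvard's issue by representation.
The 1/12 is divided into 3 equal shares of 1/36 among Jorunn, Solveig, Vidar.
Jorunn is living and takes 1/36.
Solveig is living and takes 1/36.
Vidar is living and takes 1/36.
Asgeir is living and takes 1/4.

Asgeir 1/4; Brynja 1/4; Frida 1/48; Ingeborg 1/12; Jorunn 1/36; Kolbein 1/12; Magnus 1/16; Njord 1/48; Sindre 1/16; Solveig 1/36; Trygve 1/16; Vidar 1/36; Ylva 1/48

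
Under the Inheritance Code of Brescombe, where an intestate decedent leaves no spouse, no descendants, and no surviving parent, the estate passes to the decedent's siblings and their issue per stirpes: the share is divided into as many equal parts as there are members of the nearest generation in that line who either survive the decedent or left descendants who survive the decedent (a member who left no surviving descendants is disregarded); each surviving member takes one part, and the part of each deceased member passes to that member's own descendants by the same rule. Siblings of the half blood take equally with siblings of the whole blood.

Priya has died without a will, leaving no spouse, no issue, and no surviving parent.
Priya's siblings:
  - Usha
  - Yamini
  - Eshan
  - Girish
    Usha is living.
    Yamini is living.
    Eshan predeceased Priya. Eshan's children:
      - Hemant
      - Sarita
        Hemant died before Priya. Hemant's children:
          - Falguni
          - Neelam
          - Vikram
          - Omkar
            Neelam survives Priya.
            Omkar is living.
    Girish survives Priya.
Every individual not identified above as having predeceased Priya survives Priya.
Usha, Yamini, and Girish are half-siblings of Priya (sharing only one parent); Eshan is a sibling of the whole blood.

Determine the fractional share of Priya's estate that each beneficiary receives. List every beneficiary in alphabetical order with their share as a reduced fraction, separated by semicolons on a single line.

Falguni 1/32; Girish 1/4; Neelam 1/32; Omkar 1/32; Sarita 1/8; Usha 1/4; Vikram 1/32; Yamini 1/4

No spouse, descendants, or parent survives, so the estate passes to Priya's siblings per stirpes.
Half-blood and whole-blood siblings take equally under the stated rule.
The estate is divided into 4 equal shares of 1/4 among Usha, Yamini, Eshan, Girish.
Usha is living and takes 1/4.
Yamini is living and takes 1/4.
Eshan predeceased; the 1/4 allotted to Eshan's branch passes to Eshan's issue by representation.
The 1/4 is divided into 2 equal shares of 1/8 among Hemant, Sarita.
Hemant predeceased; the 1/8 allotted to Hemant's branch passes to Hemant's issue by representation.
The 1/8 is divided into 4 equal shares of 1/32 among Falguni, Neelam, Vikram, Omkar.
Falguni is living and takes 1/32.
Neelam is living and takes 1/32.
Vikram is living and takes 1/32.
Omkar is living and takes 1/32.
Sarita is living and takes 1/8.
Girish is living and takes 1/4.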